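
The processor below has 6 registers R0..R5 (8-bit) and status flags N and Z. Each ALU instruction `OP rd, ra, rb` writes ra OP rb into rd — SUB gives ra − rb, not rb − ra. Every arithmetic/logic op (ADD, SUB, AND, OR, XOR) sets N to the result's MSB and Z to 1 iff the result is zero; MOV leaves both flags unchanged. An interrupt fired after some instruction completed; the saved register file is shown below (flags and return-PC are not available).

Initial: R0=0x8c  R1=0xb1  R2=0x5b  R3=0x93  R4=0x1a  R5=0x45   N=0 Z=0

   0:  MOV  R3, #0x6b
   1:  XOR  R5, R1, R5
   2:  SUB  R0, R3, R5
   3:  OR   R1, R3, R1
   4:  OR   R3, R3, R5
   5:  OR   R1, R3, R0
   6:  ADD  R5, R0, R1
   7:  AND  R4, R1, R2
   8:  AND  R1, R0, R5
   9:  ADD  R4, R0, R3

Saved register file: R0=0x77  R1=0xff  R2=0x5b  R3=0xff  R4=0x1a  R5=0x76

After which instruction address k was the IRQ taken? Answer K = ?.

after  0: R0=0x8c R1=0xb1 R2=0x5b R3=0x6b R4=0x1a R5=0x45  N=0 Z=0
after  1: R0=0x8c R1=0xb1 R2=0x5b R3=0x6b R4=0x1a R5=0xf4  N=1 Z=0
after  2: R0=0x77 R1=0xb1 R2=0x5b R3=0x6b R4=0x1a R5=0xf4  N=0 Z=0
after  3: R0=0x77 R1=0xfb R2=0x5b R3=0x6b R4=0x1a R5=0xf4  N=1 Z=0
after  4: R0=0x77 R1=0xfb R2=0x5b R3=0xff R4=0x1a R5=0xf4  N=1 Z=0
after  5: R0=0x77 R1=0xff R2=0x5b R3=0xff R4=0x1a R5=0xf4  N=1 Z=0
after  6: R0=0x77 R1=0xff R2=0x5b R3=0xff R4=0x1a R5=0x76  N=0 Z=0
-- IRQ taken; context saved, return-PC = 7 --

K = 6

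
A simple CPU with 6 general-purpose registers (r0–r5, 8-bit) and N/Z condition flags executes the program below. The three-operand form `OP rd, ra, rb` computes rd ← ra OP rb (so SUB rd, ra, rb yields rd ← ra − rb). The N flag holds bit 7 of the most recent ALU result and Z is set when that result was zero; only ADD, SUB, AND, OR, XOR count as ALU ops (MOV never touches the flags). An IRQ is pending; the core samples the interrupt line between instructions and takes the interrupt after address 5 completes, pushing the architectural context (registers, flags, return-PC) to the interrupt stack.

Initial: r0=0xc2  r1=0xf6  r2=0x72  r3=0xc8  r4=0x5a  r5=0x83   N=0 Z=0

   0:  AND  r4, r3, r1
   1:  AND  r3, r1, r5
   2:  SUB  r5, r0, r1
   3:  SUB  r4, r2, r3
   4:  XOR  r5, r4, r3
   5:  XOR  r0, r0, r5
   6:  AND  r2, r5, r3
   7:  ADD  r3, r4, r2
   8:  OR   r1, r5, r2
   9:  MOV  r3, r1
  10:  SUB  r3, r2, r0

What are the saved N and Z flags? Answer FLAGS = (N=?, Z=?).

after  0: r0=0xc2 r1=0xf6 r2=0x72 r3=0xc8 r4=0xc0 r5=0x83  N=1 Z=0
after  1: r0=0xc2 r1=0xf6 r2=0x72 r3=0x82 r4=0xc0 r5=0x83  N=1 Z=0
after  2: r0=0xc2 r1=0xf6 r2=0x72 r3=0x82 r4=0xc0 r5=0xcc  N=1 Z=0
after  3: r0=0xc2 r1=0xf6 r2=0x72 r3=0x82 r4=0xf0 r5=0xcc  N=1 Z=0
after  4: r0=0xc2 r1=0xf6 r2=0x72 r3=0x82 r4=0xf0 r5=0x72  N=0 Z=0
after  5: r0=0xb0 r1=0xf6 r2=0x72 r3=0x82 r4=0xf0 r5=0x72  N=1 Z=0
-- IRQ taken; context saved, return-PC = 6 --

FLAGS = (N=1, Z=0)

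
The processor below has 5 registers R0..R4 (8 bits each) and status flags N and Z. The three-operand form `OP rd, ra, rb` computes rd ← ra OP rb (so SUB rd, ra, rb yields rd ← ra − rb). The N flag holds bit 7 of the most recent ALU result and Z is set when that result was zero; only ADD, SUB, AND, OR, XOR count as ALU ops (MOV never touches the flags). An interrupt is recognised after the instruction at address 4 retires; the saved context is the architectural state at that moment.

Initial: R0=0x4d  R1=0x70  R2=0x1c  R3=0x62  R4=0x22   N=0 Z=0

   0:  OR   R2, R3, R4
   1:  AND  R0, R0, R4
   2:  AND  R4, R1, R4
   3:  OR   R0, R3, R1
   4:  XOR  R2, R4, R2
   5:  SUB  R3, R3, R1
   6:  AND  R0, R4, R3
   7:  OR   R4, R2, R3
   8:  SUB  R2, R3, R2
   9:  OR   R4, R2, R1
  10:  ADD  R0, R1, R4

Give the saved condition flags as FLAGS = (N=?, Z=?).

after  0: R0=0x4d R1=0x70 R2=0x62 R3=0x62 R4=0x22  N=0 Z=0
after  1: R0=0x00 R1=0x70 R2=0x62 R3=0x62 R4=0x22  N=0 Z=1
after  2: R0=0x00 R1=0x70 R2=0x62 R3=0x62 R4=0x20  N=0 Z=0
after  3: R0=0x72 R1=0x70 R2=0x62 R3=0x62 R4=0x20  N=0 Z=0
after  4: R0=0x72 R1=0x70 R2=0x42 R3=0x62 R4=0x20  N=0 Z=0
-- IRQ taken; context saved, return-PC = 5 --

FLAGS = (N=0, Z=0)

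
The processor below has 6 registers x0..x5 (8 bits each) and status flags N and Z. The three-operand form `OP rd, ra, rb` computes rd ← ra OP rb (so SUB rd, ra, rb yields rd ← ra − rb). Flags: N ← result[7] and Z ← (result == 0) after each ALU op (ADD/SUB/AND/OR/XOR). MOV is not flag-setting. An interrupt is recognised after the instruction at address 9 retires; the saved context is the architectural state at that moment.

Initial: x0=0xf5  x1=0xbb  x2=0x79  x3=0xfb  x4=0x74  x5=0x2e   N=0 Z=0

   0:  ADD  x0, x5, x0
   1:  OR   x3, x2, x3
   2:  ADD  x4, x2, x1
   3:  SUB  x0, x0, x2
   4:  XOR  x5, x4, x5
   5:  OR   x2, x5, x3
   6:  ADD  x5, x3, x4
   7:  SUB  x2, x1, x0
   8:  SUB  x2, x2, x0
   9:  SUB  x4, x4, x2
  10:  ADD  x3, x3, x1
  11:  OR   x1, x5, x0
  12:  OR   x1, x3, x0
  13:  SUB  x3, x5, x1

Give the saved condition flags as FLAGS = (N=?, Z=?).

after  0: x0=0x23 x1=0xbb x2=0x79 x3=0xfb x4=0x74 x5=0x2e  N=0 Z=0
after  1: x0=0x23 x1=0xbb x2=0x79 x3=0xfb x4=0x74 x5=0x2e  N=1 Z=0
after  2: x0=0x23 x1=0xbb x2=0x79 x3=0xfb x4=0x34 x5=0x2e  N=0 Z=0
after  3: x0=0xaa x1=0xbb x2=0x79 x3=0xfb x4=0x34 x5=0x2e  N=1 Z=0
after  4: x0=0xaa x1=0xbb x2=0x79 x3=0xfb x4=0x34 x5=0x1a  N=0 Z=0
after  5: x0=0xaa x1=0xbb x2=0xfb x3=0xfb x4=0x34 x5=0x1a  N=1 Z=0
after  6: x0=0xaa x1=0xbb x2=0xfb x3=0xfb x4=0x34 x5=0x2f  N=0 Z=0
after  7: x0=0xaa x1=0xbb x2=0x11 x3=0xfb x4=0x34 x5=0x2f  N=0 Z=0
after  8: x0=0xaa x1=0xbb x2=0x67 x3=0xfb x4=0x34 x5=0x2f  N=0 Z=0
after  9: x0=0xaa x1=0xbb x2=0x67 x3=0xfb x4=0xcd x5=0x2f  N=1 Z=0
-- IRQ taken; context saved, return-PC = 10 --

FLAGS = (N=1, Z=0)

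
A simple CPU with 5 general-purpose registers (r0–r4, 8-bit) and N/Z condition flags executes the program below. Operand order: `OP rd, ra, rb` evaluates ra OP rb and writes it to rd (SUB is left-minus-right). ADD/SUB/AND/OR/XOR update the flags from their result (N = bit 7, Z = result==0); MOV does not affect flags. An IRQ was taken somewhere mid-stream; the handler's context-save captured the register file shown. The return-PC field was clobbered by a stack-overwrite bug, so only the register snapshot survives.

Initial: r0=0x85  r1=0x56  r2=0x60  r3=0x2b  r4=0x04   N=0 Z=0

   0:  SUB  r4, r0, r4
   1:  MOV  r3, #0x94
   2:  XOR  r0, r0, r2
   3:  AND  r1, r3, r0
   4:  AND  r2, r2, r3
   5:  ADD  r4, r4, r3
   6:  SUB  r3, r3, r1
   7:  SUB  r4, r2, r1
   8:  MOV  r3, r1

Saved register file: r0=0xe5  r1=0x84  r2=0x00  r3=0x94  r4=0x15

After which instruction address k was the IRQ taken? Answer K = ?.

after  0: r0=0x85 r1=0x56 r2=0x60 r3=0x2b r4=0x81  N=1 Z=0
after  1: r0=0x85 r1=0x56 r2=0x60 r3=0x94 r4=0x81  N=1 Z=0
after  2: r0=0xe5 r1=0x56 r2=0x60 r3=0x94 r4=0x81  N=1 Z=0
after  3: r0=0xe5 r1=0x84 r2=0x60 r3=0x94 r4=0x81  N=1 Z=0
after  4: r0=0xe5 r1=0x84 r2=0x00 r3=0x94 r4=0x81  N=0 Z=1
after  5: r0=0xe5 r1=0x84 r2=0x00 r3=0x94 r4=0x15  N=0 Z=0
-- IRQ taken; context saved, return-PC = 6 --

K = 5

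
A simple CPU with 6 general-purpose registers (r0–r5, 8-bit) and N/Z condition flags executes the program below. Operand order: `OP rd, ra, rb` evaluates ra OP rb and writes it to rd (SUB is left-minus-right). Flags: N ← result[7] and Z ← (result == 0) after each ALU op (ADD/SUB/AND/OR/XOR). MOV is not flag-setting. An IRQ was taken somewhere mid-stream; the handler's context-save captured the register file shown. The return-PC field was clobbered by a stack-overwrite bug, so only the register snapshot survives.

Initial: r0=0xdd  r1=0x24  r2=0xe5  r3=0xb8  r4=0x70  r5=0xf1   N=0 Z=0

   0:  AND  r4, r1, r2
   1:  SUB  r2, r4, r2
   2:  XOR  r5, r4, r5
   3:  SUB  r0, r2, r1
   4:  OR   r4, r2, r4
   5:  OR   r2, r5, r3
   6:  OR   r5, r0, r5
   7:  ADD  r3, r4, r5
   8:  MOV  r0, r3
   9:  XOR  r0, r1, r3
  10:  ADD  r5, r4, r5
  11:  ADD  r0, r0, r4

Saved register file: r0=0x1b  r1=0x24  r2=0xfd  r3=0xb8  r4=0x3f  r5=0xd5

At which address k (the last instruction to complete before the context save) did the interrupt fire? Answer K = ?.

after  0: r0=0xdd r1=0x24 r2=0xe5 r3=0xb8 r4=0x24 r5=0xf1  N=0 Z=0
after  1: r0=0xdd r1=0x24 r2=0x3f r3=0xb8 r4=0x24 r5=0xf1  N=0 Z=0
after  2: r0=0xdd r1=0x24 r2=0x3f r3=0xb8 r4=0x24 r5=0xd5  N=1 Z=0
after  3: r0=0x1b r1=0x24 r2=0x3f r3=0xb8 r4=0x24 r5=0xd5  N=0 Z=0
after  4: r0=0x1b r1=0x24 r2=0x3f r3=0xb8 r4=0x3f r5=0xd5  N=0 Z=0
after  5: r0=0x1b r1=0x24 r2=0xfd r3=0xb8 r4=0x3f r5=0xd5  N=1 Z=0
-- IRQ taken; context saved, return-PC = 6 --

K = 5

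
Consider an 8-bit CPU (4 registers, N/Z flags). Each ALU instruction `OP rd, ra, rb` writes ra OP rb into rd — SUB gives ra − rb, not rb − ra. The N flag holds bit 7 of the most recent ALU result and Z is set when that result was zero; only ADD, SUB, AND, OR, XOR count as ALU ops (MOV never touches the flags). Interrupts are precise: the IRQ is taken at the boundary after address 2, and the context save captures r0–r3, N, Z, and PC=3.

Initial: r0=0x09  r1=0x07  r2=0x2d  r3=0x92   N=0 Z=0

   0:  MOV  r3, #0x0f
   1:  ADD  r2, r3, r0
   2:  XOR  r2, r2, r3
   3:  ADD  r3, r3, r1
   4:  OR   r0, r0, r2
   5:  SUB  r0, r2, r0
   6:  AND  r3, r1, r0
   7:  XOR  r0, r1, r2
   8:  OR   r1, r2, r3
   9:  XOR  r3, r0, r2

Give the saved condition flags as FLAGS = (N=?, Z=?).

FLAGS = (N=0, Z=0)

after  0: r0=0x09 r1=0x07 r2=0x2d r3=0x0f  N=0 Z=0
after  1: r0=0x09 r1=0x07 r2=0x18 r3=0x0f  N=0 Z=0
after  2: r0=0x09 r1=0x07 r2=0x17 r3=0x0f  N=0 Z=0
-- IRQ taken; context saved, return-PC = 3 --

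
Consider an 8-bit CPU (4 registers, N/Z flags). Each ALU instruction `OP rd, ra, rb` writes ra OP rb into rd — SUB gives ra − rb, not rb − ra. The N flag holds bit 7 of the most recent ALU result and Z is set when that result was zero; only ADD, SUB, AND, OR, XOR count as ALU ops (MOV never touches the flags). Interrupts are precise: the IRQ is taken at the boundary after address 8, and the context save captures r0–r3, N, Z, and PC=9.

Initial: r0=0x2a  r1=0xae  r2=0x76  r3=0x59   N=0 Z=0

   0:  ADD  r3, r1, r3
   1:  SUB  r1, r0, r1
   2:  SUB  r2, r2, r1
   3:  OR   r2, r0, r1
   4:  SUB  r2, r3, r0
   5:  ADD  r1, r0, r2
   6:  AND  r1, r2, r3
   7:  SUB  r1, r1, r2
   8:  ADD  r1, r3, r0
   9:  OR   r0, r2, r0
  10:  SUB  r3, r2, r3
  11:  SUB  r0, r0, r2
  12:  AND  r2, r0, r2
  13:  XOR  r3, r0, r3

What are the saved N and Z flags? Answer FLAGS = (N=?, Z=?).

FLAGS = (N=0, Z=0)

after  0: r0=0x2a r1=0xae r2=0x76 r3=0x07  N=0 Z=0
after  1: r0=0x2a r1=0x7c r2=0x76 r3=0x07  N=0 Z=0
after  2: r0=0x2a r1=0x7c r2=0xfa r3=0x07  N=1 Z=0
after  3: r0=0x2a r1=0x7c r2=0x7e r3=0x07  N=0 Z=0
after  4: r0=0x2a r1=0x7c r2=0xdd r3=0x07  N=1 Z=0
after  5: r0=0x2a r1=0x07 r2=0xdd r3=0x07  N=0 Z=0
after  6: r0=0x2a r1=0x05 r2=0xdd r3=0x07  N=0 Z=0
after  7: r0=0x2a r1=0x28 r2=0xdd r3=0x07  N=0 Z=0
after  8: r0=0x2a r1=0x31 r2=0xdd r3=0x07  N=0 Z=0
-- IRQ taken; context saved, return-PC = 9 --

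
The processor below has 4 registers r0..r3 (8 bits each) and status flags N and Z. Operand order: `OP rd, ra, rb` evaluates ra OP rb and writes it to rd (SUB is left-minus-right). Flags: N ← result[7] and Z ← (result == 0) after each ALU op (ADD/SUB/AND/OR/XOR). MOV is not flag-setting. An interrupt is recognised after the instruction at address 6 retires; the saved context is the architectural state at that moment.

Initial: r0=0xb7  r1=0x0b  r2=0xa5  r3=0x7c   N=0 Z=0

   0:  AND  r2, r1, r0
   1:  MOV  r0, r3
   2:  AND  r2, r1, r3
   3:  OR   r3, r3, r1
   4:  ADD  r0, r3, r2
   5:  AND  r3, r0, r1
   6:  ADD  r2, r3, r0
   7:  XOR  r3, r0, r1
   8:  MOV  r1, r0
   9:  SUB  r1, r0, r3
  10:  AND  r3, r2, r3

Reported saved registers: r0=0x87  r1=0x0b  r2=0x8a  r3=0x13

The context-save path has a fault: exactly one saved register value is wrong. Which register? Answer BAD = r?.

BAD = r3

after  0: r0=0xb7 r1=0x0b r2=0x03 r3=0x7c  N=0 Z=0
after  1: r0=0x7c r1=0x0b r2=0x03 r3=0x7c  N=0 Z=0
after  2: r0=0x7c r1=0x0b r2=0x08 r3=0x7c  N=0 Z=0
after  3: r0=0x7c r1=0x0b r2=0x08 r3=0x7f  N=0 Z=0
after  4: r0=0x87 r1=0x0b r2=0x08 r3=0x7f  N=1 Z=0
after  5: r0=0x87 r1=0x0b r2=0x08 r3=0x03  N=0 Z=0
after  6: r0=0x87 r1=0x0b r2=0x8a r3=0x03  N=1 Z=0
-- IRQ taken; context saved, return-PC = 7 --
mismatch: r3: reported 0x13 vs actual 0x03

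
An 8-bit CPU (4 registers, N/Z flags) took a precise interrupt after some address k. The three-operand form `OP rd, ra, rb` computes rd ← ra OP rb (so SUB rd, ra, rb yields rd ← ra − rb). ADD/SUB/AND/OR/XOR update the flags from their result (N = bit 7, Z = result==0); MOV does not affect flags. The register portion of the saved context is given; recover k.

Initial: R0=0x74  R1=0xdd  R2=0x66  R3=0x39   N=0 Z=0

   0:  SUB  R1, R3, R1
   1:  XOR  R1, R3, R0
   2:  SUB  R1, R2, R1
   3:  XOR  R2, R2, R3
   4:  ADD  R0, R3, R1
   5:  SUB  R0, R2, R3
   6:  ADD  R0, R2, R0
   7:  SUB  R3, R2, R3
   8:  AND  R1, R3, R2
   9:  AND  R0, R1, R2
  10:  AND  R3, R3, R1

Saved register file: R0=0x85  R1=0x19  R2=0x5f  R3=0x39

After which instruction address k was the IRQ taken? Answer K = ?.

after  0: R0=0x74 R1=0x5c R2=0x66 R3=0x39  N=0 Z=0
after  1: R0=0x74 R1=0x4d R2=0x66 R3=0x39  N=0 Z=0
after  2: R0=0x74 R1=0x19 R2=0x66 R3=0x39  N=0 Z=0
after  3: R0=0x74 R1=0x19 R2=0x5f R3=0x39  N=0 Z=0
after  4: R0=0x52 R1=0x19 R2=0x5f R3=0x39  N=0 Z=0
after  5: R0=0x26 R1=0x19 R2=0x5f R3=0x39  N=0 Z=0
after  6: R0=0x85 R1=0x19 R2=0x5f R3=0x39  N=1 Z=0
-- IRQ taken; context saved, return-PC = 7 --

K = 6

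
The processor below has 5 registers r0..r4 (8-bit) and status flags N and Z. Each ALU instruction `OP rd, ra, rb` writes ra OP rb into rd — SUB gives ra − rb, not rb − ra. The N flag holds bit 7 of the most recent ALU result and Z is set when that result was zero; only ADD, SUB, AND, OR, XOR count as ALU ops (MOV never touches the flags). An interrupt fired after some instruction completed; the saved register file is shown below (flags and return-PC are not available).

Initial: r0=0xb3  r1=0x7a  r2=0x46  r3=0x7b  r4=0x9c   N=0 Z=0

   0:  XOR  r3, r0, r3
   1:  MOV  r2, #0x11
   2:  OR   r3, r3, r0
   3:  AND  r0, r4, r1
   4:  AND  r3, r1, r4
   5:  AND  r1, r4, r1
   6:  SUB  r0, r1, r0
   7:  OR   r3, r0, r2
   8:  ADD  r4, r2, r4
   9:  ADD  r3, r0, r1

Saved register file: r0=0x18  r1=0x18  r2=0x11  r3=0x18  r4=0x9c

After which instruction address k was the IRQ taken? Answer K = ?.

K = 5

after  0: r0=0xb3 r1=0x7a r2=0x46 r3=0xc8 r4=0x9c  N=1 Z=0
after  1: r0=0xb3 r1=0x7a r2=0x11 r3=0xc8 r4=0x9c  N=1 Z=0
after  2: r0=0xb3 r1=0x7a r2=0x11 r3=0xfb r4=0x9c  N=1 Z=0
after  3: r0=0x18 r1=0x7a r2=0x11 r3=0xfb r4=0x9c  N=0 Z=0
after  4: r0=0x18 r1=0x7a r2=0x11 r3=0x18 r4=0x9c  N=0 Z=0
after  5: r0=0x18 r1=0x18 r2=0x11 r3=0x18 r4=0x9c  N=0 Z=0
-- IRQ taken; context saved, return-PC = 6 --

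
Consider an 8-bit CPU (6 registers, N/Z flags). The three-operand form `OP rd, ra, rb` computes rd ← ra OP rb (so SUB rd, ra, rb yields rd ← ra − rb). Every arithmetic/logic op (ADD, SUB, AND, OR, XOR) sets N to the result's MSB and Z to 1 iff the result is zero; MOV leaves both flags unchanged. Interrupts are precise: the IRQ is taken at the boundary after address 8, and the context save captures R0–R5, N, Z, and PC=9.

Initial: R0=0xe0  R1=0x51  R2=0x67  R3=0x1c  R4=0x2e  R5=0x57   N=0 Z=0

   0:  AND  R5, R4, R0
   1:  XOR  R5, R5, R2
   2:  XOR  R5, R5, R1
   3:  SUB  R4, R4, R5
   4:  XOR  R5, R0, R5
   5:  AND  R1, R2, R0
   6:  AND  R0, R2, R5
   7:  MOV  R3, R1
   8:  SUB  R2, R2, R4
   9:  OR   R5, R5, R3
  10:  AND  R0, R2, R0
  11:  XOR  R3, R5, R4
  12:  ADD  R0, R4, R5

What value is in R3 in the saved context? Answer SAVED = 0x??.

after  0: R0=0xe0 R1=0x51 R2=0x67 R3=0x1c R4=0x2e R5=0x20  N=0 Z=0
after  1: R0=0xe0 R1=0x51 R2=0x67 R3=0x1c R4=0x2e R5=0x47  N=0 Z=0
after  2: R0=0xe0 R1=0x51 R2=0x67 R3=0x1c R4=0x2e R5=0x16  N=0 Z=0
after  3: R0=0xe0 R1=0x51 R2=0x67 R3=0x1c R4=0x18 R5=0x16  N=0 Z=0
after  4: R0=0xe0 R1=0x51 R2=0x67 R3=0x1c R4=0x18 R5=0xf6  N=1 Z=0
after  5: R0=0xe0 R1=0x60 R2=0x67 R3=0x1c R4=0x18 R5=0xf6  N=0 Z=0
after  6: R0=0x66 R1=0x60 R2=0x67 R3=0x1c R4=0x18 R5=0xf6  N=0 Z=0
after  7: R0=0x66 R1=0x60 R2=0x67 R3=0x60 R4=0x18 R5=0xf6  N=0 Z=0
after  8: R0=0x66 R1=0x60 R2=0x4f R3=0x60 R4=0x18 R5=0xf6  N=0 Z=0
-- IRQ taken; context saved, return-PC = 9 --

SAVED = 0x60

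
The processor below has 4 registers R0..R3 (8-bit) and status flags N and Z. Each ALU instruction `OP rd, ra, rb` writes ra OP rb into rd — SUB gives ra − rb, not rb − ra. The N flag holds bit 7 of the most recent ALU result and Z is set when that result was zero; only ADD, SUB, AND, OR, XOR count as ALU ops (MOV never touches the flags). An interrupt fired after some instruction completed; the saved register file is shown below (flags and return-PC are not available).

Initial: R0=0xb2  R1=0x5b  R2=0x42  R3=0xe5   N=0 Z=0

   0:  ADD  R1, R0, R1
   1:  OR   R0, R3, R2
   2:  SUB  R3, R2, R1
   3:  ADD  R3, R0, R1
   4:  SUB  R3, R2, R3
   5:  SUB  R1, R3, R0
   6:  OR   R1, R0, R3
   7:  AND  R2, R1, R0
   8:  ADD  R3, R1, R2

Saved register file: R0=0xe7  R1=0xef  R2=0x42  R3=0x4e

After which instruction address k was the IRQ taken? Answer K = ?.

K = 6

after  0: R0=0xb2 R1=0x0d R2=0x42 R3=0xe5  N=0 Z=0
after  1: R0=0xe7 R1=0x0d R2=0x42 R3=0xe5  N=1 Z=0
after  2: R0=0xe7 R1=0x0d R2=0x42 R3=0x35  N=0 Z=0
after  3: R0=0xe7 R1=0x0d R2=0x42 R3=0xf4  N=1 Z=0
after  4: R0=0xe7 R1=0x0d R2=0x42 R3=0x4e  N=0 Z=0
after  5: R0=0xe7 R1=0x67 R2=0x42 R3=0x4e  N=0 Z=0
after  6: R0=0xe7 R1=0xef R2=0x42 R3=0x4e  N=1 Z=0
-- IRQ taken; context saved, return-PC = 7 --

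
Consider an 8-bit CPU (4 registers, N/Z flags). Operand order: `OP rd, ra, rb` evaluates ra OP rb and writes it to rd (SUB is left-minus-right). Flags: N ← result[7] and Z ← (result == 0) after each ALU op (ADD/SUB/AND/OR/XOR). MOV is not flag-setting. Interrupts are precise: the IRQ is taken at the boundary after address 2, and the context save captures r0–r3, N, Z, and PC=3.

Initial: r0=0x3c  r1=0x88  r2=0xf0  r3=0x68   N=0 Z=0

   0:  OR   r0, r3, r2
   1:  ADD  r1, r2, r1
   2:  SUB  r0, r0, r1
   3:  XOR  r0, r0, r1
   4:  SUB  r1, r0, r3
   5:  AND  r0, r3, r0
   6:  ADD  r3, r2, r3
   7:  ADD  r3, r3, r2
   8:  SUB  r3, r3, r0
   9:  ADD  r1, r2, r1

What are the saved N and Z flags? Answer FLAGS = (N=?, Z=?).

after  0: r0=0xf8 r1=0x88 r2=0xf0 r3=0x68  N=1 Z=0
after  1: r0=0xf8 r1=0x78 r2=0xf0 r3=0x68  N=0 Z=0
after  2: r0=0x80 r1=0x78 r2=0xf0 r3=0x68  N=1 Z=0
-- IRQ taken; context saved, return-PC = 3 --

FLAGS = (N=1, Z=0)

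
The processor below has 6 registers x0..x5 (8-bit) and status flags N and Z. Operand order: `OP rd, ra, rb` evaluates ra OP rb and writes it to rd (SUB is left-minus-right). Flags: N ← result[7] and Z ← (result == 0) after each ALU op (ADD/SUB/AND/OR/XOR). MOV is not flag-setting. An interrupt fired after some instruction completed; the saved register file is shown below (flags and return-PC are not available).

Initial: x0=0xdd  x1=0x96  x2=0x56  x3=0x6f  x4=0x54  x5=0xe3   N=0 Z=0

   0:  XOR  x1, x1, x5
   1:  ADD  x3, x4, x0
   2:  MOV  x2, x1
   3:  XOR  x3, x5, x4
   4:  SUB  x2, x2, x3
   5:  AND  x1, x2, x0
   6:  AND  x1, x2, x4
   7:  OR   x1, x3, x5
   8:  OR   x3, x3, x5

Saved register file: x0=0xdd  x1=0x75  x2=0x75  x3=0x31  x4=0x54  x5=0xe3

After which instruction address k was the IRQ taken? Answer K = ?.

after  0: x0=0xdd x1=0x75 x2=0x56 x3=0x6f x4=0x54 x5=0xe3  N=0 Z=0
after  1: x0=0xdd x1=0x75 x2=0x56 x3=0x31 x4=0x54 x5=0xe3  N=0 Z=0
after  2: x0=0xdd x1=0x75 x2=0x75 x3=0x31 x4=0x54 x5=0xe3  N=0 Z=0
-- IRQ taken; context saved, return-PC = 3 --

K = 2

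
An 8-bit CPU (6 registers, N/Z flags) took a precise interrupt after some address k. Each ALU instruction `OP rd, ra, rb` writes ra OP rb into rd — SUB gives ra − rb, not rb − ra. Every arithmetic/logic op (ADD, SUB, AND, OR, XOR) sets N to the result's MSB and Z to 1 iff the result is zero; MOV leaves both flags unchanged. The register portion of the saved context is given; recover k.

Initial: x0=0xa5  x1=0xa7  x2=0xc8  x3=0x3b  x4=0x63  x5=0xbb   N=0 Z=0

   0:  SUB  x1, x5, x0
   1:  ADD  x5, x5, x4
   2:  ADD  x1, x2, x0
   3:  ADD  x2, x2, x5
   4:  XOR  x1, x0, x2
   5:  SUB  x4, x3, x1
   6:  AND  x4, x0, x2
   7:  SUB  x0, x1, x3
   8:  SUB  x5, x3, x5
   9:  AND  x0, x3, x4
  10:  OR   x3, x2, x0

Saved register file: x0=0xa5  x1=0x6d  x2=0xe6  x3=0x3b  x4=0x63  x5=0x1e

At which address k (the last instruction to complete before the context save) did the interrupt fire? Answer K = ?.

after  0: x0=0xa5 x1=0x16 x2=0xc8 x3=0x3b x4=0x63 x5=0xbb  N=0 Z=0
after  1: x0=0xa5 x1=0x16 x2=0xc8 x3=0x3b x4=0x63 x5=0x1e  N=0 Z=0
after  2: x0=0xa5 x1=0x6d x2=0xc8 x3=0x3b x4=0x63 x5=0x1e  N=0 Z=0
after  3: x0=0xa5 x1=0x6d x2=0xe6 x3=0x3b x4=0x63 x5=0x1e  N=1 Z=0
-- IRQ taken; context saved, return-PC = 4 --

K = 3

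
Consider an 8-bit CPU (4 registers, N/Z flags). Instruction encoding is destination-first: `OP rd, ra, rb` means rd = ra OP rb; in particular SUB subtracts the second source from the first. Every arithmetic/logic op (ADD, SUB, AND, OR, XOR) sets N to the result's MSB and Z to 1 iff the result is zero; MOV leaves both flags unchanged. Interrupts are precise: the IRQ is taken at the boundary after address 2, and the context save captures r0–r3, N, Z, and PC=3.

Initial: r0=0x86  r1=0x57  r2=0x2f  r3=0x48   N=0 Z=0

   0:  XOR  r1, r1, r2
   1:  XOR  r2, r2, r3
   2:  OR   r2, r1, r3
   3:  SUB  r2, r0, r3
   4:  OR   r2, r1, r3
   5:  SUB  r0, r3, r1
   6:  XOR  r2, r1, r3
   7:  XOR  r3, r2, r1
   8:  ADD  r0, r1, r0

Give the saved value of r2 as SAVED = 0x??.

after  0: r0=0x86 r1=0x78 r2=0x2f r3=0x48  N=0 Z=0
after  1: r0=0x86 r1=0x78 r2=0x67 r3=0x48  N=0 Z=0
after  2: r0=0x86 r1=0x78 r2=0x78 r3=0x48  N=0 Z=0
-- IRQ taken; context saved, return-PC = 3 --

SAVED = 0x78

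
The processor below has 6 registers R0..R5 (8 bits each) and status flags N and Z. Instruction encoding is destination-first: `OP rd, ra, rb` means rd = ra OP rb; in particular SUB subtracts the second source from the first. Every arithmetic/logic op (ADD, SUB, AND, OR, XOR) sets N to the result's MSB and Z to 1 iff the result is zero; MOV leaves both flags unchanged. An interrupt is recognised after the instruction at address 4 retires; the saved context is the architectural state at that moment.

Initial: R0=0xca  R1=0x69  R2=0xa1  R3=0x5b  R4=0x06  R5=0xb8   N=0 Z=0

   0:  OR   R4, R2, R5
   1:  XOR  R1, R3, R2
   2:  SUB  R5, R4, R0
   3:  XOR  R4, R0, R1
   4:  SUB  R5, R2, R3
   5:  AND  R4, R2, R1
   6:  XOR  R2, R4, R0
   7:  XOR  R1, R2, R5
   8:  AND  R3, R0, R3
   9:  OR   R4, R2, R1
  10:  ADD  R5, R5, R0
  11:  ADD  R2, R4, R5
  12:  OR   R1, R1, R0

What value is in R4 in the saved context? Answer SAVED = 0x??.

SAVED = 0x30

after  0: R0=0xca R1=0x69 R2=0xa1 R3=0x5b R4=0xb9 R5=0xb8  N=1 Z=0
after  1: R0=0xca R1=0xfa R2=0xa1 R3=0x5b R4=0xb9 R5=0xb8  N=1 Z=0
after  2: R0=0xca R1=0xfa R2=0xa1 R3=0x5b R4=0xb9 R5=0xef  N=1 Z=0
after  3: R0=0xca R1=0xfa R2=0xa1 R3=0x5b R4=0x30 R5=0xef  N=0 Z=0
after  4: R0=0xca R1=0xfa R2=0xa1 R3=0x5b R4=0x30 R5=0x46  N=0 Z=0
-- IRQ taken; context saved, return-PC = 5 --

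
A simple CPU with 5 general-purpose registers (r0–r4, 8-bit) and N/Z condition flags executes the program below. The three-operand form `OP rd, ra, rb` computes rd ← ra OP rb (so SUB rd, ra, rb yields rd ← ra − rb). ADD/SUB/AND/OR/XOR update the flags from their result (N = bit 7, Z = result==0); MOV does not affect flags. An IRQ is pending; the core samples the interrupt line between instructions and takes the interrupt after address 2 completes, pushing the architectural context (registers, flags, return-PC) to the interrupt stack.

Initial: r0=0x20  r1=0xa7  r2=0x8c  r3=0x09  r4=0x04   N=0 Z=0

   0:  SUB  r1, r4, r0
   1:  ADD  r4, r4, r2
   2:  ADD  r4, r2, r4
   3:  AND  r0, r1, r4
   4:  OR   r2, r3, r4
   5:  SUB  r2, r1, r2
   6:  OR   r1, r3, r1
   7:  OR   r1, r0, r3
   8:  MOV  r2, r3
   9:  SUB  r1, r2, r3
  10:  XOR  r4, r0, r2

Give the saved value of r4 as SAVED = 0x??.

SAVED = 0x1c

after  0: r0=0x20 r1=0xe4 r2=0x8c r3=0x09 r4=0x04  N=1 Z=0
after  1: r0=0x20 r1=0xe4 r2=0x8c r3=0x09 r4=0x90  N=1 Z=0
after  2: r0=0x20 r1=0xe4 r2=0x8c r3=0x09 r4=0x1c  N=0 Z=0
-- IRQ taken; context saved, return-PC = 3 --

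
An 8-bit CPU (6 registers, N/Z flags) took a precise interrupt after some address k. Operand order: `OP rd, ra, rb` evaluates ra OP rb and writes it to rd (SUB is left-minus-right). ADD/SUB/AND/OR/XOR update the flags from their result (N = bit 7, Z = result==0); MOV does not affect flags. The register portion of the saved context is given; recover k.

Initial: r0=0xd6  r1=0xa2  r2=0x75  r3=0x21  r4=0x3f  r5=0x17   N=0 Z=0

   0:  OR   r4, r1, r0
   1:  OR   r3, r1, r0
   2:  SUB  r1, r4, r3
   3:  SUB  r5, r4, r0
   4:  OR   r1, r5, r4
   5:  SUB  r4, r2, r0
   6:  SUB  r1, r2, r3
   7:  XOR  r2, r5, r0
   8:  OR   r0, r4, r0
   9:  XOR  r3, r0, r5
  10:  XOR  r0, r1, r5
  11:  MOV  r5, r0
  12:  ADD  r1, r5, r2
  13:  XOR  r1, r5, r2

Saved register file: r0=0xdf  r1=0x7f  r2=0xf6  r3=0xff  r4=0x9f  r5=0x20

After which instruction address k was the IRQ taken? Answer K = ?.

K = 9

after  0: r0=0xd6 r1=0xa2 r2=0x75 r3=0x21 r4=0xf6 r5=0x17  N=1 Z=0
after  1: r0=0xd6 r1=0xa2 r2=0x75 r3=0xf6 r4=0xf6 r5=0x17  N=1 Z=0
after  2: r0=0xd6 r1=0x00 r2=0x75 r3=0xf6 r4=0xf6 r5=0x17  N=0 Z=1
after  3: r0=0xd6 r1=0x00 r2=0x75 r3=0xf6 r4=0xf6 r5=0x20  N=0 Z=0
after  4: r0=0xd6 r1=0xf6 r2=0x75 r3=0xf6 r4=0xf6 r5=0x20  N=1 Z=0
after  5: r0=0xd6 r1=0xf6 r2=0x75 r3=0xf6 r4=0x9f r5=0x20  N=1 Z=0
after  6: r0=0xd6 r1=0x7f r2=0x75 r3=0xf6 r4=0x9f r5=0x20  N=0 Z=0
after  7: r0=0xd6 r1=0x7f r2=0xf6 r3=0xf6 r4=0x9f r5=0x20  N=1 Z=0
after  8: r0=0xdf r1=0x7f r2=0xf6 r3=0xf6 r4=0x9f r5=0x20  N=1 Z=0
after  9: r0=0xdf r1=0x7f r2=0xf6 r3=0xff r4=0x9f r5=0x20  N=1 Z=0
-- IRQ taken; context saved, return-PC = 10 --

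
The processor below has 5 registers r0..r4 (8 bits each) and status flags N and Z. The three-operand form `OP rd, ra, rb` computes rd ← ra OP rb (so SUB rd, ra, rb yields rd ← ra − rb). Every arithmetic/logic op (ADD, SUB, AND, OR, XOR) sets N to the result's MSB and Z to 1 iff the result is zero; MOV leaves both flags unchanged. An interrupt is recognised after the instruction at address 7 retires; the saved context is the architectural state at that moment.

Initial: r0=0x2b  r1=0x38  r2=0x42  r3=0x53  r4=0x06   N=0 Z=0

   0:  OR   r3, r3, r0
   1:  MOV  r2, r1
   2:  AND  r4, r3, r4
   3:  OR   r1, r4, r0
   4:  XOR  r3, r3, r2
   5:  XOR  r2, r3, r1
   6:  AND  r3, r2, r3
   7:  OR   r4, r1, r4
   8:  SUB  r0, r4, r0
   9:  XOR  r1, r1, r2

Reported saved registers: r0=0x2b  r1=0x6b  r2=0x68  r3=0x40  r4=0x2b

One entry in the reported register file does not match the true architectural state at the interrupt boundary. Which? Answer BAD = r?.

BAD = r1

after  0: r0=0x2b r1=0x38 r2=0x42 r3=0x7b r4=0x06  N=0 Z=0
after  1: r0=0x2b r1=0x38 r2=0x38 r3=0x7b r4=0x06  N=0 Z=0
after  2: r0=0x2b r1=0x38 r2=0x38 r3=0x7b r4=0x02  N=0 Z=0
after  3: r0=0x2b r1=0x2b r2=0x38 r3=0x7b r4=0x02  N=0 Z=0
after  4: r0=0x2b r1=0x2b r2=0x38 r3=0x43 r4=0x02  N=0 Z=0
after  5: r0=0x2b r1=0x2b r2=0x68 r3=0x43 r4=0x02  N=0 Z=0
after  6: r0=0x2b r1=0x2b r2=0x68 r3=0x40 r4=0x02  N=0 Z=0
after  7: r0=0x2b r1=0x2b r2=0x68 r3=0x40 r4=0x2b  N=0 Z=0
-- IRQ taken; context saved, return-PC = 8 --
mismatch: r1: reported 0x6b vs actual 0x2b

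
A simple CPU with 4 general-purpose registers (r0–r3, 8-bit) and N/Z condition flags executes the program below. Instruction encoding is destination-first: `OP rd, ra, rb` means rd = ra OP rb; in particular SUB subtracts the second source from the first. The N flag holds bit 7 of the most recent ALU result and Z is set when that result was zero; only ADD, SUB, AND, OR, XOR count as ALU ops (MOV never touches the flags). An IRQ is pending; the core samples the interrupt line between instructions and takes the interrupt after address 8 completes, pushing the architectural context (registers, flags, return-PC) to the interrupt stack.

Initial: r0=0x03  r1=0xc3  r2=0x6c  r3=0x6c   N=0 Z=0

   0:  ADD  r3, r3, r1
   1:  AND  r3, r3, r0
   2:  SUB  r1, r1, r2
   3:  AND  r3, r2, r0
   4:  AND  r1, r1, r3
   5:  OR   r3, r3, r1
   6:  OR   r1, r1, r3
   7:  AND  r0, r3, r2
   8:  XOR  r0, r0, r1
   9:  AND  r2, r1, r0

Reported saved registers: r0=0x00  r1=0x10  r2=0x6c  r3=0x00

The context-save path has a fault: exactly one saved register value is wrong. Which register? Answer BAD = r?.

BAD = r1

after  0: r0=0x03 r1=0xc3 r2=0x6c r3=0x2f  N=0 Z=0
after  1: r0=0x03 r1=0xc3 r2=0x6c r3=0x03  N=0 Z=0
after  2: r0=0x03 r1=0x57 r2=0x6c r3=0x03  N=0 Z=0
after  3: r0=0x03 r1=0x57 r2=0x6c r3=0x00  N=0 Z=1
after  4: r0=0x03 r1=0x00 r2=0x6c r3=0x00  N=0 Z=1
after  5: r0=0x03 r1=0x00 r2=0x6c r3=0x00  N=0 Z=1
after  6: r0=0x03 r1=0x00 r2=0x6c r3=0x00  N=0 Z=1
after  7: r0=0x00 r1=0x00 r2=0x6c r3=0x00  N=0 Z=1
after  8: r0=0x00 r1=0x00 r2=0x6c r3=0x00  N=0 Z=1
-- IRQ taken; context saved, return-PC = 9 --
mismatch: r1: reported 0x10 vs actual 0x00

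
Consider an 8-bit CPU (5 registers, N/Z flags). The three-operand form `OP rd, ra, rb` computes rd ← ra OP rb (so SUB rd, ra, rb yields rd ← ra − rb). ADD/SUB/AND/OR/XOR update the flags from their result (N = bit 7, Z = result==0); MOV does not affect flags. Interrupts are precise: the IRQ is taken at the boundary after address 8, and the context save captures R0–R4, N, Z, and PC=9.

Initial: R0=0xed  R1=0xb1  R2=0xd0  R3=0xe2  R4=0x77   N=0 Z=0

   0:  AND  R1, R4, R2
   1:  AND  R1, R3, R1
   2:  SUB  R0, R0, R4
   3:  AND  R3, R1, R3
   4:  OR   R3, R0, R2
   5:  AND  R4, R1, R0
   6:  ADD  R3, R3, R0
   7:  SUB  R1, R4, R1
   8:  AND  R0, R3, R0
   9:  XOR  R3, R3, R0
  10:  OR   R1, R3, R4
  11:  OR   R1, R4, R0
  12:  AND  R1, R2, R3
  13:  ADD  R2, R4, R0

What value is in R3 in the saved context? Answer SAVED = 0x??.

SAVED = 0x6c

after  0: R0=0xed R1=0x50 R2=0xd0 R3=0xe2 R4=0x77  N=0 Z=0
after  1: R0=0xed R1=0x40 R2=0xd0 R3=0xe2 R4=0x77  N=0 Z=0
after  2: R0=0x76 R1=0x40 R2=0xd0 R3=0xe2 R4=0x77  N=0 Z=0
after  3: R0=0x76 R1=0x40 R2=0xd0 R3=0x40 R4=0x77  N=0 Z=0
after  4: R0=0x76 R1=0x40 R2=0xd0 R3=0xf6 R4=0x77  N=1 Z=0
after  5: R0=0x76 R1=0x40 R2=0xd0 R3=0xf6 R4=0x40  N=0 Z=0
after  6: R0=0x76 R1=0x40 R2=0xd0 R3=0x6c R4=0x40  N=0 Z=0
after  7: R0=0x76 R1=0x00 R2=0xd0 R3=0x6c R4=0x40  N=0 Z=1
after  8: R0=0x64 R1=0x00 R2=0xd0 R3=0x6c R4=0x40  N=0 Z=0
-- IRQ taken; context saved, return-PC = 9 --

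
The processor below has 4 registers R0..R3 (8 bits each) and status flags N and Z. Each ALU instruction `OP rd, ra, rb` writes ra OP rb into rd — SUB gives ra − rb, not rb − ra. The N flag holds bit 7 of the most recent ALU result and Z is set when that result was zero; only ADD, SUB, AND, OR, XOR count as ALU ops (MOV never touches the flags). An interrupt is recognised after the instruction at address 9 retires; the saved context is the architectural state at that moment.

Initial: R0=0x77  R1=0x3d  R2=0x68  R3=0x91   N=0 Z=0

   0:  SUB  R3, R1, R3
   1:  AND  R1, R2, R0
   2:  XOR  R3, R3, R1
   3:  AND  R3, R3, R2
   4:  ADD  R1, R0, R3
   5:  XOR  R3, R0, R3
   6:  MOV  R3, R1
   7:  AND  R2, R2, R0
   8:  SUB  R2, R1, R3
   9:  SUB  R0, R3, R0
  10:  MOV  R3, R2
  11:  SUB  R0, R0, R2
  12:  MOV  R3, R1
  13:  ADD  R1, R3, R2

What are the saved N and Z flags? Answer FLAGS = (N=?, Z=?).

after  0: R0=0x77 R1=0x3d R2=0x68 R3=0xac  N=1 Z=0
after  1: R0=0x77 R1=0x60 R2=0x68 R3=0xac  N=0 Z=0
after  2: R0=0x77 R1=0x60 R2=0x68 R3=0xcc  N=1 Z=0
after  3: R0=0x77 R1=0x60 R2=0x68 R3=0x48  N=0 Z=0
after  4: R0=0x77 R1=0xbf R2=0x68 R3=0x48  N=1 Z=0
after  5: R0=0x77 R1=0xbf R2=0x68 R3=0x3f  N=0 Z=0
after  6: R0=0x77 R1=0xbf R2=0x68 R3=0xbf  N=0 Z=0
after  7: R0=0x77 R1=0xbf R2=0x60 R3=0xbf  N=0 Z=0
after  8: R0=0x77 R1=0xbf R2=0x00 R3=0xbf  N=0 Z=1
after  9: R0=0x48 R1=0xbf R2=0x00 R3=0xbf  N=0 Z=0
-- IRQ taken; context saved, return-PC = 10 --

FLAGS = (N=0, Z=0)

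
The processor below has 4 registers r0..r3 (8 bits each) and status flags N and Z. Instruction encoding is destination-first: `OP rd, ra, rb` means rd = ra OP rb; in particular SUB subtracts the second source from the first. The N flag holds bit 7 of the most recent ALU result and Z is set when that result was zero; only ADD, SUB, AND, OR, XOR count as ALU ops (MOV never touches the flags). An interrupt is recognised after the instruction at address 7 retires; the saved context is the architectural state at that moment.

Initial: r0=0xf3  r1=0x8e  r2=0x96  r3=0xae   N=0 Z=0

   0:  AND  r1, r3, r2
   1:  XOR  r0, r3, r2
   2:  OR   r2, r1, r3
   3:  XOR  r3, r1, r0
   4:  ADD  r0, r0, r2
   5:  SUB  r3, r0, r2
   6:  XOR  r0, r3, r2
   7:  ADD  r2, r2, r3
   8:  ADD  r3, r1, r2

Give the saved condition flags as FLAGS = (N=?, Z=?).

after  0: r0=0xf3 r1=0x86 r2=0x96 r3=0xae  N=1 Z=0
after  1: r0=0x38 r1=0x86 r2=0x96 r3=0xae  N=0 Z=0
after  2: r0=0x38 r1=0x86 r2=0xae r3=0xae  N=1 Z=0
after  3: r0=0x38 r1=0x86 r2=0xae r3=0xbe  N=1 Z=0
after  4: r0=0xe6 r1=0x86 r2=0xae r3=0xbe  N=1 Z=0
after  5: r0=0xe6 r1=0x86 r2=0xae r3=0x38  N=0 Z=0
after  6: r0=0x96 r1=0x86 r2=0xae r3=0x38  N=1 Z=0
after  7: r0=0x96 r1=0x86 r2=0xe6 r3=0x38  N=1 Z=0
-- IRQ taken; context saved, return-PC = 8 --

FLAGS = (N=1, Z=0)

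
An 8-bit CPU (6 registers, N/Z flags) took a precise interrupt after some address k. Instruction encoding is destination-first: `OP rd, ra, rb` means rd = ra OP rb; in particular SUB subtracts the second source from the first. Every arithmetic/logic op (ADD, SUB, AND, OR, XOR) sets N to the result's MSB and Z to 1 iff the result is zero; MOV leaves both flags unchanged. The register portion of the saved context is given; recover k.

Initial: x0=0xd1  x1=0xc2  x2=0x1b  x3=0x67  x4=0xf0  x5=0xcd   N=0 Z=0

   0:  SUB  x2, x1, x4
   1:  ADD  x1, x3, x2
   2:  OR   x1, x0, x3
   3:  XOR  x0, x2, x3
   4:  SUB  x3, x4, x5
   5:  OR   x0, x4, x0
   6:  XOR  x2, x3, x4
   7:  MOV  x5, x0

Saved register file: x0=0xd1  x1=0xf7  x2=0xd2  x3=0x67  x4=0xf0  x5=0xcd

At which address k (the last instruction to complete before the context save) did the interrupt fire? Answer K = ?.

K = 2

after  0: x0=0xd1 x1=0xc2 x2=0xd2 x3=0x67 x4=0xf0 x5=0xcd  N=1 Z=0
after  1: x0=0xd1 x1=0x39 x2=0xd2 x3=0x67 x4=0xf0 x5=0xcd  N=0 Z=0
after  2: x0=0xd1 x1=0xf7 x2=0xd2 x3=0x67 x4=0xf0 x5=0xcd  N=1 Z=0
-- IRQ taken; context saved, return-PC = 3 --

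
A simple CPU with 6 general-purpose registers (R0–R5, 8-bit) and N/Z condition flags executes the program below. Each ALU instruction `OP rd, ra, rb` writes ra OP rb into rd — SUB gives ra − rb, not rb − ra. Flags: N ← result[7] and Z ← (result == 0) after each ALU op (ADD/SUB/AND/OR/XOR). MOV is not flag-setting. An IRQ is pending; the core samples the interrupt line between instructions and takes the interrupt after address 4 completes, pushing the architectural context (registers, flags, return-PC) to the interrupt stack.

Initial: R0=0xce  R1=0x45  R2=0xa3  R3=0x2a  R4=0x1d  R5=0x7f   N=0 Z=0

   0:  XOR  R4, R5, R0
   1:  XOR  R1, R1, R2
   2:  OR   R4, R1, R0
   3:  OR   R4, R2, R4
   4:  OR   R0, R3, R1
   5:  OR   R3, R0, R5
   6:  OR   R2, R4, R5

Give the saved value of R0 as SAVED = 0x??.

SAVED = 0xee

after  0: R0=0xce R1=0x45 R2=0xa3 R3=0x2a R4=0xb1 R5=0x7f  N=1 Z=0
after  1: R0=0xce R1=0xe6 R2=0xa3 R3=0x2a R4=0xb1 R5=0x7f  N=1 Z=0
after  2: R0=0xce R1=0xe6 R2=0xa3 R3=0x2a R4=0xee R5=0x7f  N=1 Z=0
after  3: R0=0xce R1=0xe6 R2=0xa3 R3=0x2a R4=0xef R5=0x7f  N=1 Z=0
after  4: R0=0xee R1=0xe6 R2=0xa3 R3=0x2a R4=0xef R5=0x7f  N=1 Z=0
-- IRQ taken; context saved, return-PC = 5 --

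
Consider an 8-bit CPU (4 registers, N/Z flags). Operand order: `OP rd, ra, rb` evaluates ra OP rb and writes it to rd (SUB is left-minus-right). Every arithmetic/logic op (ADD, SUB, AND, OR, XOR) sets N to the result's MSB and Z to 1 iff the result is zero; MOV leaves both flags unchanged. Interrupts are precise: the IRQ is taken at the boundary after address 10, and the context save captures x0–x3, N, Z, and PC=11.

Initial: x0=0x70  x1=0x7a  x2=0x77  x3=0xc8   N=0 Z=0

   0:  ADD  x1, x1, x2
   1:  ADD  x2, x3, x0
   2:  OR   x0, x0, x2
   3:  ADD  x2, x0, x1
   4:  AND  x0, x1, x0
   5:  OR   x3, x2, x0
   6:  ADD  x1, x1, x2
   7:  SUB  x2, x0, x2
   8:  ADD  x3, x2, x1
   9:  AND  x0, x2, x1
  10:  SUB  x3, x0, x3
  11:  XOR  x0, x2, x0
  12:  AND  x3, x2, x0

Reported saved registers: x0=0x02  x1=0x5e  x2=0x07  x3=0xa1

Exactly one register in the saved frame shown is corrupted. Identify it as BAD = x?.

BAD = x1

after  0: x0=0x70 x1=0xf1 x2=0x77 x3=0xc8  N=1 Z=0
after  1: x0=0x70 x1=0xf1 x2=0x38 x3=0xc8  N=0 Z=0
after  2: x0=0x78 x1=0xf1 x2=0x38 x3=0xc8  N=0 Z=0
after  3: x0=0x78 x1=0xf1 x2=0x69 x3=0xc8  N=0 Z=0
after  4: x0=0x70 x1=0xf1 x2=0x69 x3=0xc8  N=0 Z=0
after  5: x0=0x70 x1=0xf1 x2=0x69 x3=0x79  N=0 Z=0
after  6: x0=0x70 x1=0x5a x2=0x69 x3=0x79  N=0 Z=0
after  7: x0=0x70 x1=0x5a x2=0x07 x3=0x79  N=0 Z=0
after  8: x0=0x70 x1=0x5a x2=0x07 x3=0x61  N=0 Z=0
after  9: x0=0x02 x1=0x5a x2=0x07 x3=0x61  N=0 Z=0
after 10: x0=0x02 x1=0x5a x2=0x07 x3=0xa1  N=1 Z=0
-- IRQ taken; context saved, return-PC = 11 --
mismatch: x1: reported 0x5e vs actual 0x5a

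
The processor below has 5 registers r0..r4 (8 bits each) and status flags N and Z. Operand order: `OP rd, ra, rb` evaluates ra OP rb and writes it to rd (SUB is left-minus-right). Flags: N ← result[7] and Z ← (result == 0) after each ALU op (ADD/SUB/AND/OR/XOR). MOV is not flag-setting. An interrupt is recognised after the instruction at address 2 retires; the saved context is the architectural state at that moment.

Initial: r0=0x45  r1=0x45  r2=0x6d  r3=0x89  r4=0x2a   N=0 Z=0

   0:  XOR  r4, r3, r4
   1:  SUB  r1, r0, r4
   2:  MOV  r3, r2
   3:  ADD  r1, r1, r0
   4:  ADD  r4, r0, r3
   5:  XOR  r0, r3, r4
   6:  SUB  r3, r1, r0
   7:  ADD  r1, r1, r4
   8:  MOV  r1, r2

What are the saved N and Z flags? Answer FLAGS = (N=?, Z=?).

FLAGS = (N=1, Z=0)

after  0: r0=0x45 r1=0x45 r2=0x6d r3=0x89 r4=0xa3  N=1 Z=0
after  1: r0=0x45 r1=0xa2 r2=0x6d r3=0x89 r4=0xa3  N=1 Z=0
after  2: r0=0x45 r1=0xa2 r2=0x6d r3=0x6d r4=0xa3  N=1 Z=0
-- IRQ taken; context saved, return-PC = 3 --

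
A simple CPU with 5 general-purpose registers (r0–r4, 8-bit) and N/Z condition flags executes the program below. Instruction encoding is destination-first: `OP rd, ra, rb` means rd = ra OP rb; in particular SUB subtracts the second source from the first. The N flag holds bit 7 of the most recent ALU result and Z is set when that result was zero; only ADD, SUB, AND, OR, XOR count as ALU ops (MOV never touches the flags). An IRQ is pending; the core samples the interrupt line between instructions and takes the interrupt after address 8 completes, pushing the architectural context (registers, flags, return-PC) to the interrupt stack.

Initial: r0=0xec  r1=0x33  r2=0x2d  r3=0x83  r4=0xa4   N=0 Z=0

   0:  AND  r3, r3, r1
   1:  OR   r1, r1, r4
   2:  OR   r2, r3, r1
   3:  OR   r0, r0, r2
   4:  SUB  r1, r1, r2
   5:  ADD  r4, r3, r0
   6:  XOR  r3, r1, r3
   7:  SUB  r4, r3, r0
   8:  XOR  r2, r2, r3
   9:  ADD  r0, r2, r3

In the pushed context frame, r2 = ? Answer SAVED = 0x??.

after  0: r0=0xec r1=0x33 r2=0x2d r3=0x03 r4=0xa4  N=0 Z=0
after  1: r0=0xec r1=0xb7 r2=0x2d r3=0x03 r4=0xa4  N=1 Z=0
after  2: r0=0xec r1=0xb7 r2=0xb7 r3=0x03 r4=0xa4  N=1 Z=0
after  3: r0=0xff r1=0xb7 r2=0xb7 r3=0x03 r4=0xa4  N=1 Z=0
after  4: r0=0xff r1=0x00 r2=0xb7 r3=0x03 r4=0xa4  N=0 Z=1
after  5: r0=0xff r1=0x00 r2=0xb7 r3=0x03 r4=0x02  N=0 Z=0
after  6: r0=0xff r1=0x00 r2=0xb7 r3=0x03 r4=0x02  N=0 Z=0
after  7: r0=0xff r1=0x00 r2=0xb7 r3=0x03 r4=0x04  N=0 Z=0
after  8: r0=0xff r1=0x00 r2=0xb4 r3=0x03 r4=0x04  N=1 Z=0
-- IRQ taken; context saved, return-PC = 9 --

SAVED = 0xb4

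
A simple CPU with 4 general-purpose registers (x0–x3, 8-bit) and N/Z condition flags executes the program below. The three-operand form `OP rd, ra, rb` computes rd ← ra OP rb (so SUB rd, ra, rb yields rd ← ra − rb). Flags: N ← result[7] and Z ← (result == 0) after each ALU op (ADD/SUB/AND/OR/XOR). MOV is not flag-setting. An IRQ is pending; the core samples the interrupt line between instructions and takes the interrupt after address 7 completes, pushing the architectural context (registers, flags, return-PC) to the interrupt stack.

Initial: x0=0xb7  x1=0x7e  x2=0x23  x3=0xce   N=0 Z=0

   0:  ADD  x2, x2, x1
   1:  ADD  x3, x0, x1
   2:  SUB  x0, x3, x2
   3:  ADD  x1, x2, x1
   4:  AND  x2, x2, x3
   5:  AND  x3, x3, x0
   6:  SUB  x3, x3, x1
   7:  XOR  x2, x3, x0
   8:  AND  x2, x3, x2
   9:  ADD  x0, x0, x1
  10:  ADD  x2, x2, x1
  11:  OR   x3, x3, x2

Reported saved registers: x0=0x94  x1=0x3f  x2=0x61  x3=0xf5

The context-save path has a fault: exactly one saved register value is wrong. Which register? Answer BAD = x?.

after  0: x0=0xb7 x1=0x7e x2=0xa1 x3=0xce  N=1 Z=0
after  1: x0=0xb7 x1=0x7e x2=0xa1 x3=0x35  N=0 Z=0
after  2: x0=0x94 x1=0x7e x2=0xa1 x3=0x35  N=1 Z=0
after  3: x0=0x94 x1=0x1f x2=0xa1 x3=0x35  N=0 Z=0
after  4: x0=0x94 x1=0x1f x2=0x21 x3=0x35  N=0 Z=0
after  5: x0=0x94 x1=0x1f x2=0x21 x3=0x14  N=0 Z=0
after  6: x0=0x94 x1=0x1f x2=0x21 x3=0xf5  N=1 Z=0
after  7: x0=0x94 x1=0x1f x2=0x61 x3=0xf5  N=0 Z=0
-- IRQ taken; context saved, return-PC = 8 --
mismatch: x1: reported 0x3f vs actual 0x1f

BAD = x1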